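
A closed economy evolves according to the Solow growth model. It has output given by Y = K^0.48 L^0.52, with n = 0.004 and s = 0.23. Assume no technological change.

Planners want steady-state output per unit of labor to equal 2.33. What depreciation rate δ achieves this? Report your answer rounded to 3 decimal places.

δ ≈ 0.088

At the steady state, Δk = 0, so s·k^α = (n + δ)·k.
Since y* = [s/(n + δ)]^(α/(1−α)), we have s/(n + δ) = (y*)^((1−α)/α) = 2.33^1.0833 = 2.5001.
Therefore n + δ = s / 2.5001 = 0.23 / 2.5001 = 0.0920, so δ = 0.0920 − 0.004 = 0.0880.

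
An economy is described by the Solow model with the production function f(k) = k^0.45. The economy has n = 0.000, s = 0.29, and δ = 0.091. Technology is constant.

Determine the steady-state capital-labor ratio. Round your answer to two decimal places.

In steady state, investment equals break-even investment: s·k^α = (n + δ)·k.
Rearranging, k^(1−α) = s / (n + δ).
k^0.55 = 0.29 / (0.000 + 0.091) = 0.29 / 0.091 = 3.1868
k* = 3.1868^(1/0.55) ≈ 8.2260

k* ≈ 8.23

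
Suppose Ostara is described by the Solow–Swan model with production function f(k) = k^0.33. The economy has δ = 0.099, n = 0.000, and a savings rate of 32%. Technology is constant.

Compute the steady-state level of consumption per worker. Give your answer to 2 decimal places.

c* ≈ 1.21

In steady state, investment equals break-even investment: s·k^α = (n + δ)·k.
Dividing both sides by k: k^(1−α) = s / (n + δ).
k^0.67 = 0.32 / (0.000 + 0.099) = 0.32 / 0.099 = 3.2323
k* = 3.2323^(1/0.67) ≈ 5.7606
y* = (k*)^α = 5.7606^0.33 ≈ 1.7822
c* = (1 − s)·y* = (1 − 0.32) × 1.7822 ≈ 1.2119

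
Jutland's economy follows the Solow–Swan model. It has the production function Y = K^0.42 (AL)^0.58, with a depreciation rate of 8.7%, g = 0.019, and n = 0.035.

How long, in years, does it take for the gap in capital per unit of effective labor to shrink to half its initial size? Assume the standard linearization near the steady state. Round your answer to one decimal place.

Near the steady state the convergence rate is λ = (1 − α)(n + g + δ).
λ = (1 − 0.42) × 0.141 = 0.58 × 0.141 = 0.08178
Half-life = ln 2 / λ = 0.6931 / 0.08178 ≈ 8.48 years

half-life ≈ 8.5 years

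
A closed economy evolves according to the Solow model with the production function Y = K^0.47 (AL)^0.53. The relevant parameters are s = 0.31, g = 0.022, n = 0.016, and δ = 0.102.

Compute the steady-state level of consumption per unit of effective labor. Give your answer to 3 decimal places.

In steady state, investment equals break-even investment: s·k^α = (n + g + δ)·k.
Rearranging, k^(1−α) = s / (n + g + δ).
k^0.53 = 0.31 / (0.016 + 0.022 + 0.102) = 0.31 / 0.140 = 2.2143
k* = 2.2143^(1/0.53) ≈ 4.4812
y* = (k*)^α = 4.4812^0.47 ≈ 2.0237
c* = (1 − s)·y* = (1 − 0.31) × 2.0237 ≈ 1.3964

c* ≈ 1.396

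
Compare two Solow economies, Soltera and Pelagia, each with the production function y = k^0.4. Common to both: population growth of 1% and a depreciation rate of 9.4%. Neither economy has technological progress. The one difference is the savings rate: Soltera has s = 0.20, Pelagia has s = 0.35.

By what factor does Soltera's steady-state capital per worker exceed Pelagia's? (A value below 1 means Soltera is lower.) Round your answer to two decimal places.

ratio ≈ 0.39

Steady-state k* = [s/(n + δ)]^(1/(1−α)), so the ratio is [ (s_S/(n + δ)_S) / (s_P/(n + δ)_P) ]^1.6667.
s_S/(n + δ)_S = 0.20/0.104 = 1.9231; s_P/(n + δ)_P = 0.35/0.104 = 3.3654.
Ratio = (1.9231/3.3654)^1.6667 = 0.5714^1.6667 ≈ 0.3935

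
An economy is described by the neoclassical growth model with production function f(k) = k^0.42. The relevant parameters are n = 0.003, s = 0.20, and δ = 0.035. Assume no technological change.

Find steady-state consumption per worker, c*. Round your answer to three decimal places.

Steady state requires s·f(k) = (n + δ)·k, i.e. s·k^α = (n + δ)·k.
Rearranging, k^(1−α) = s / (n + δ).
k^0.58 = 0.20 / (0.003 + 0.035) = 0.20 / 0.038 = 5.2632
k* = 5.2632^(1/0.58) ≈ 17.5200
y* = (k*)^α = 17.5200^0.42 ≈ 3.3288
c* = (1 − s)·y* = (1 − 0.20) × 3.3288 ≈ 2.6630

c* = 2.663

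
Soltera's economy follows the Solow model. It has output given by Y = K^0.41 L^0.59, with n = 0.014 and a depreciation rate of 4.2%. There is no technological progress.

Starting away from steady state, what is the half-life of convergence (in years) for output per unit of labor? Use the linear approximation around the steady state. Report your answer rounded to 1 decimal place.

Near the steady state the convergence rate is λ = (1 − α)(n + δ).
λ = (1 − 0.41) × 0.056 = 0.59 × 0.056 = 0.03304
Half-life = ln 2 / λ = 0.6931 / 0.03304 ≈ 20.98 years

about 21.0 years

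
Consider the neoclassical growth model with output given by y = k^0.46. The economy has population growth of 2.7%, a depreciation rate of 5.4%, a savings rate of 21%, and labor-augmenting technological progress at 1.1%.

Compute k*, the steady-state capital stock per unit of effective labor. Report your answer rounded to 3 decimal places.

At the steady state, Δk = 0, so s·k^α = (n + g + δ)·k.
Rearranging, k^(1−α) = s / (n + g + δ).
k^0.54 = 0.21 / (0.027 + 0.011 + 0.054) = 0.21 / 0.092 = 2.2826
k* = 2.2826^(1/0.54) ≈ 4.6106

k* ≈ 4.611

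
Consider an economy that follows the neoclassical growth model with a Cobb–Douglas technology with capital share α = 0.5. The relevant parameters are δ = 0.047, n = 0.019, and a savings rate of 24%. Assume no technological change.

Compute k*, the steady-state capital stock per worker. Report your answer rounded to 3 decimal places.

k* ≈ 13.223

Steady state requires s·f(k) = (n + δ)·k, i.e. s·k^α = (n + δ)·k.
Dividing both sides by k: k^(1−α) = s / (n + δ).
k^0.5 = 0.24 / (0.019 + 0.047) = 0.24 / 0.066 = 3.6364
k* = 3.6364^(1/0.5) ≈ 13.2234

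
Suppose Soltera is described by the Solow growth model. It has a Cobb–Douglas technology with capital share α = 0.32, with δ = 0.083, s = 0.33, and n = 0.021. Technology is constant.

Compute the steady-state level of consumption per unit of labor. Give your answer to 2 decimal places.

In steady state, investment equals break-even investment: s·k^α = (n + δ)·k.
Dividing both sides by k: k^(1−α) = s / (n + δ).
k^0.68 = 0.33 / (0.021 + 0.083) = 0.33 / 0.104 = 3.1731
k* = 3.1731^(1/0.68) ≈ 5.4636
y* = (k*)^α = 5.4636^0.32 ≈ 1.7218
c* = (1 − s)·y* = (1 − 0.33) × 1.7218 ≈ 1.1536

c* = 1.15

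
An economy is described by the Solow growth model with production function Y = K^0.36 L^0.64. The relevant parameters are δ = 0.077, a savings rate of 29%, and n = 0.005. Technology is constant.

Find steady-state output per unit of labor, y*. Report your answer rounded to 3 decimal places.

Steady state requires s·f(k) = (n + δ)·k, i.e. s·k^α = (n + δ)·k.
Rearranging, k^(1−α) = s / (n + δ).
k^0.64 = 0.29 / (0.005 + 0.077) = 0.29 / 0.082 = 3.5366
k* = 3.5366^(1/0.64) ≈ 7.1972
y* = (k*)^α = 7.1972^0.36 ≈ 2.0351

y* = 2.035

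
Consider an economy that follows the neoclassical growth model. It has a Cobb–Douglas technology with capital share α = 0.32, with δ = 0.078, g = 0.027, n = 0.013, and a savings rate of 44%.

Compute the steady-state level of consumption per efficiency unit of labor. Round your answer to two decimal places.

In steady state, investment equals break-even investment: s·k^α = (n + g + δ)·k.
Dividing both sides by k: k^(1−α) = s / (n + g + δ).
k^0.68 = 0.44 / (0.013 + 0.027 + 0.078) = 0.44 / 0.118 = 3.7288
k* = 3.7288^(1/0.68) ≈ 6.9270
y* = (k*)^α = 6.9270^0.32 ≈ 1.8577
c* = (1 − s)·y* = (1 − 0.44) × 1.8577 ≈ 1.0403

c* ≈ 1.04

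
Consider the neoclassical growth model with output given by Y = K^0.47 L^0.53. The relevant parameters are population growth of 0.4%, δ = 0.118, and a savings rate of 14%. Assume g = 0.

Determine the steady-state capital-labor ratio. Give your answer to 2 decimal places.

At the steady state, Δk = 0, so s·k^α = (n + δ)·k.
Rearranging, k^(1−α) = s / (n + δ).
k^0.53 = 0.14 / (0.004 + 0.118) = 0.14 / 0.122 = 1.1475
k* = 1.1475^(1/0.53) ≈ 1.2964

k* ≈ 1.30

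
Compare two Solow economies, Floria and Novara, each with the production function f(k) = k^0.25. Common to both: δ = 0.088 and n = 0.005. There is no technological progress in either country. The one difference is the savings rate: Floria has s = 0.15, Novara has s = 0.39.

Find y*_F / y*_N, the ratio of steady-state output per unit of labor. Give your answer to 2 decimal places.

Steady-state y* = [s/(n + δ)]^(α/(1−α)), so the ratio is [ (s_F/(n + δ)_F) / (s_N/(n + δ)_N) ]^0.3333.
s_F/(n + δ)_F = 0.15/0.093 = 1.6129; s_N/(n + δ)_N = 0.39/0.093 = 4.1935.
Ratio = (1.6129/4.1935)^0.3333 = 0.3846^0.3333 ≈ 0.7272

y*_F / y*_N ≈ 0.73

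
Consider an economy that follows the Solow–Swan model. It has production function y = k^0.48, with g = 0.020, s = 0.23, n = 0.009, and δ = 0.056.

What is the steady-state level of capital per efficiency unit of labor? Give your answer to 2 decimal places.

k* ≈ 6.78

Steady state requires s·f(k) = (n + g + δ)·k, i.e. s·k^α = (n + g + δ)·k.
Rearranging, k^(1−α) = s / (n + g + δ).
k^0.52 = 0.23 / (0.009 + 0.020 + 0.056) = 0.23 / 0.085 = 2.7059
k* = 2.7059^(1/0.52) ≈ 6.7822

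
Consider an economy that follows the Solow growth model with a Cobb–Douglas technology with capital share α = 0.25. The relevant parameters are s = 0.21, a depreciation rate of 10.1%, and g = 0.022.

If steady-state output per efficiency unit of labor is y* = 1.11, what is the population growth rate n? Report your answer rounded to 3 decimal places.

n ≈ 0.031

Steady state requires s·f(k) = (n + g + δ)·k, i.e. s·k^α = (n + g + δ)·k.
Since y* = [s/(n + g + δ)]^(α/(1−α)), we have s/(n + g + δ) = (y*)^((1−α)/α) = 1.11^3 = 1.3676.
Therefore n + g + δ = s / 1.3676 = 0.21 / 1.3676 = 0.1536, so n = 0.1536 − 0.123 = 0.0306.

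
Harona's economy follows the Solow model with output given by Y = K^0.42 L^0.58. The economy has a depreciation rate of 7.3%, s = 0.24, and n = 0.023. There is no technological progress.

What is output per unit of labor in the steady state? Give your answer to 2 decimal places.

y* ≈ 1.94

At the steady state, Δk = 0, so s·k^α = (n + δ)·k.
Rearranging, k^(1−α) = s / (n + δ).
k^0.58 = 0.24 / (0.023 + 0.073) = 0.24 / 0.096 = 2.5000
k* = 2.5000^(1/0.58) ≈ 4.8540
y* = (k*)^α = 4.8540^0.42 ≈ 1.9416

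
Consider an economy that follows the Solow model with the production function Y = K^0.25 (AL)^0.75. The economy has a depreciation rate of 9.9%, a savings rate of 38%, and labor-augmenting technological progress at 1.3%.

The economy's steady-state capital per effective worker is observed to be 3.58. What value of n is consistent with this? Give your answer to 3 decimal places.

n ≈ 0.034

Steady state requires s·f(k) = (n + g + δ)·k, i.e. s·k^α = (n + g + δ)·k.
So s / (n + g + δ) = (k*)^(1−α) = 3.58^0.75 = 2.6026.
Therefore n + g + δ = s / 2.6026 = 0.38 / 2.6026 = 0.1460, so n = 0.1460 − 0.112 = 0.0340.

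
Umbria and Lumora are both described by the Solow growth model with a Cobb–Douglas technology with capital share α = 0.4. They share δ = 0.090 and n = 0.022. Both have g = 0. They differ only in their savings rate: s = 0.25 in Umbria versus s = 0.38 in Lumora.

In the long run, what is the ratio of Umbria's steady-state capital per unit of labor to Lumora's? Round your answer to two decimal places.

Steady-state k* = [s/(n + δ)]^(1/(1−α)), so the ratio is [ (s_U/(n + δ)_U) / (s_L/(n + δ)_L) ]^1.6667.
s_U/(n + δ)_U = 0.25/0.112 = 2.2321; s_L/(n + δ)_L = 0.38/0.112 = 3.3929.
Ratio = (2.2321/3.3929)^1.6667 = 0.6579^1.6667 ≈ 0.4977

ratio ≈ 0.50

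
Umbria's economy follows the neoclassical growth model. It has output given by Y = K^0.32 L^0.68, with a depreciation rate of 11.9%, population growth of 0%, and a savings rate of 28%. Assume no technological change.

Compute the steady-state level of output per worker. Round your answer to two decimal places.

In steady state, investment equals break-even investment: s·k^α = (n + δ)·k.
Rearranging, k^(1−α) = s / (n + δ).
k^0.68 = 0.28 / (0.000 + 0.119) = 0.28 / 0.119 = 2.3529
k* = 2.3529^(1/0.68) ≈ 3.5195
y* = (k*)^α = 3.5195^0.32 ≈ 1.4958

y* ≈ 1.50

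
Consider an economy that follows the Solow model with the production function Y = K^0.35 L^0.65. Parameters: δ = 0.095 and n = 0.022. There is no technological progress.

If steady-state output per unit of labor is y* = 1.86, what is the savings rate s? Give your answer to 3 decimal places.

At the steady state, Δk = 0, so s·k^α = (n + δ)·k.
Since y* = [s/(n + δ)]^(α/(1−α)), we have s/(n + δ) = (y*)^((1−α)/α) = 1.86^1.8571 = 3.1660.
Therefore s = 3.1660 × (n + δ) = 3.1660 × 0.117 = 0.3704.

s ≈ 0.370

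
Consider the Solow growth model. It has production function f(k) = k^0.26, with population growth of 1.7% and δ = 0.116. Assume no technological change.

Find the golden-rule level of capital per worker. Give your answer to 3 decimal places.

The golden rule sets f'(k) = n + δ, i.e. α·k^(α−1) = n + δ.
So k^(1−α) = α / (n + δ) = 0.26 / 0.133 = 1.9549.
k_gold = 1.9549^(1/0.74) ≈ 2.4741

k_gold ≈ 2.474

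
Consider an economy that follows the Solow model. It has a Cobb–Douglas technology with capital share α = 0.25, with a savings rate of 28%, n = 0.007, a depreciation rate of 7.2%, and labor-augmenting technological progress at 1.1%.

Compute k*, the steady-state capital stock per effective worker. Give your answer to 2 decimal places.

At the steady state, Δk = 0, so s·k^α = (n + g + δ)·k.
Rearranging, k^(1−α) = s / (n + g + δ).
k^0.75 = 0.28 / (0.007 + 0.011 + 0.072) = 0.28 / 0.090 = 3.1111
k* = 3.1111^(1/0.75) ≈ 4.5417

k* ≈ 4.54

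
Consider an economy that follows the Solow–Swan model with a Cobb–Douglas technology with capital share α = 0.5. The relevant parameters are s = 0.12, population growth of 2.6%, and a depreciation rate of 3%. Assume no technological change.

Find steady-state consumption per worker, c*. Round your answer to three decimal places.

c* ≈ 1.886

Steady state requires s·f(k) = (n + δ)·k, i.e. s·k^α = (n + δ)·k.
Dividing both sides by k: k^(1−α) = s / (n + δ).
k^0.5 = 0.12 / (0.026 + 0.030) = 0.12 / 0.056 = 2.1429
k* = 2.1429^(1/0.5) ≈ 4.5920
y* = (k*)^α = 4.5920^0.5 ≈ 2.1429
c* = (1 − s)·y* = (1 − 0.12) × 2.1429 ≈ 1.8858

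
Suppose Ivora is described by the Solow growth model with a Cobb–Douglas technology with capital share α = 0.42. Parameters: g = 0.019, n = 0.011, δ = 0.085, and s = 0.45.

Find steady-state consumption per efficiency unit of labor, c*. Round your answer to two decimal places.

Steady state requires s·f(k) = (n + g + δ)·k, i.e. s·k^α = (n + g + δ)·k.
Rearranging, k^(1−α) = s / (n + g + δ).
k^0.58 = 0.45 / (0.011 + 0.019 + 0.085) = 0.45 / 0.115 = 3.9130
k* = 3.9130^(1/0.58) ≈ 10.5092
y* = (k*)^α = 10.5092^0.42 ≈ 2.6857
c* = (1 − s)·y* = (1 − 0.45) × 2.6857 ≈ 1.4771

c* = 1.48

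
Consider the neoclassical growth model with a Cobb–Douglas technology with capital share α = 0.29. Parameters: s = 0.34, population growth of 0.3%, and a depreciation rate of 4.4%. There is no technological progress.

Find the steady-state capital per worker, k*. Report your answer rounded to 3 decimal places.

k* ≈ 16.233

In steady state, investment equals break-even investment: s·k^α = (n + δ)·k.
Dividing both sides by k: k^(1−α) = s / (n + δ).
k^0.71 = 0.34 / (0.003 + 0.044) = 0.34 / 0.047 = 7.2340
k* = 7.2340^(1/0.71) ≈ 16.2328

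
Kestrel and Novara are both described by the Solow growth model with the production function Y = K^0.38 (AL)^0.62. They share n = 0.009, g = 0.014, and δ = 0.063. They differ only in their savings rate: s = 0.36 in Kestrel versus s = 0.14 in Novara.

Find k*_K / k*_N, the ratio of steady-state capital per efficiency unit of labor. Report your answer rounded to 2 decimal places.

Steady-state k* = [s/(n + g + δ)]^(1/(1−α)), so the ratio is [ (s_K/(n + g + δ)_K) / (s_N/(n + g + δ)_N) ]^1.6129.
s_K/(n + g + δ)_K = 0.36/0.086 = 4.1860; s_N/(n + g + δ)_N = 0.14/0.086 = 1.6279.
Ratio = (4.1860/1.6279)^1.6129 = 2.5714^1.6129 ≈ 4.5874

k*_K / k*_N ≈ 4.59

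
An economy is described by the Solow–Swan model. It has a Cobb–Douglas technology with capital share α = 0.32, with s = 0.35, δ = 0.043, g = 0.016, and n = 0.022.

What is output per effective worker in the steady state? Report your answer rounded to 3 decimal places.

y* ≈ 1.991

Steady state requires s·f(k) = (n + g + δ)·k, i.e. s·k^α = (n + g + δ)·k.
Rearranging, k^(1−α) = s / (n + g + δ).
k^0.68 = 0.35 / (0.022 + 0.016 + 0.043) = 0.35 / 0.081 = 4.3210
k* = 4.3210^(1/0.68) ≈ 8.6037
y* = (k*)^α = 8.6037^0.32 ≈ 1.9911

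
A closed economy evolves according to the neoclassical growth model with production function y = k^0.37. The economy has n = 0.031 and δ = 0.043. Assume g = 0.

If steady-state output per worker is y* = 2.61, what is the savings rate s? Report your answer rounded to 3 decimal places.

At the steady state, Δk = 0, so s·k^α = (n + δ)·k.
Since y* = [s/(n + δ)]^(α/(1−α)), we have s/(n + δ) = (y*)^((1−α)/α) = 2.61^1.7027 = 5.1217.
Therefore s = 5.1217 × (n + δ) = 5.1217 × 0.074 = 0.3790.

s ≈ 0.379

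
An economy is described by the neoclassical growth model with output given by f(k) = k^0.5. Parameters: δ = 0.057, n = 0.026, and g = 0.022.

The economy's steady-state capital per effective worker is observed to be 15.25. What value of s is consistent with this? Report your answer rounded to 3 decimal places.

At the steady state, Δk = 0, so s·k^α = (n + g + δ)·k.
So s / (n + g + δ) = (k*)^(1−α) = 15.25^0.5 = 3.9051.
Therefore s = 3.9051 × (n + g + δ) = 3.9051 × 0.105 = 0.4100.

s ≈ 0.410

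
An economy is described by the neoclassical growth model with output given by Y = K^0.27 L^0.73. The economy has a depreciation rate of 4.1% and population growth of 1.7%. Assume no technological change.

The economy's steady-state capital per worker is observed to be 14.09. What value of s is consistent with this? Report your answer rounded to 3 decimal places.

In steady state, investment equals break-even investment: s·k^α = (n + δ)·k.
So s / (n + δ) = (k*)^(1−α) = 14.09^0.73 = 6.8977.
Therefore s = 6.8977 × (n + δ) = 6.8977 × 0.058 = 0.4001.

s ≈ 0.400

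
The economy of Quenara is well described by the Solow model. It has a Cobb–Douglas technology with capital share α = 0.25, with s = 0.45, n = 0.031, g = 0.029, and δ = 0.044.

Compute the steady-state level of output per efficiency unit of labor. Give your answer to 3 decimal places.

In steady state, investment equals break-even investment: s·k^α = (n + g + δ)·k.
Rearranging, k^(1−α) = s / (n + g + δ).
k^0.75 = 0.45 / (0.031 + 0.029 + 0.044) = 0.45 / 0.104 = 4.3269
k* = 4.3269^(1/0.75) ≈ 7.0508
y* = (k*)^α = 7.0508^0.25 ≈ 1.6295

y* ≈ 1.630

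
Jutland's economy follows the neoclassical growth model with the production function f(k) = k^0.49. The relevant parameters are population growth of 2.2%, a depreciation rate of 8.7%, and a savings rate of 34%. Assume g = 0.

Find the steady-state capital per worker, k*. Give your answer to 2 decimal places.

At the steady state, Δk = 0, so s·k^α = (n + δ)·k.
Dividing both sides by k: k^(1−α) = s / (n + δ).
k^0.51 = 0.34 / (0.022 + 0.087) = 0.34 / 0.109 = 3.1193
k* = 3.1193^(1/0.51) ≈ 9.3055

k* ≈ 9.31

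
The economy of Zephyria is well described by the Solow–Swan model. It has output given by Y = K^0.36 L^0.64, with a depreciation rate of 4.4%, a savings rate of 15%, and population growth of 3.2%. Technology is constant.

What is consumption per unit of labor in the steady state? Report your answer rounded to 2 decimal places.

c* = 1.25

At the steady state, Δk = 0, so s·k^α = (n + δ)·k.
Rearranging, k^(1−α) = s / (n + δ).
k^0.64 = 0.15 / (0.032 + 0.044) = 0.15 / 0.076 = 1.9737
k* = 1.9737^(1/0.64) ≈ 2.8932
y* = (k*)^α = 2.8932^0.36 ≈ 1.4659
c* = (1 − s)·y* = (1 − 0.15) × 1.4659 ≈ 1.2460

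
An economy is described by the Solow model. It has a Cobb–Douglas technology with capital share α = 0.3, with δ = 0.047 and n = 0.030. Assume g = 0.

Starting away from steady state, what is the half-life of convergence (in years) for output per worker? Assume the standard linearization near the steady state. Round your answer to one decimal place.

Near the steady state the convergence rate is λ = (1 − α)(n + δ).
λ = (1 − 0.3) × 0.077 = 0.7 × 0.077 = 0.0539
Half-life = ln 2 / λ = 0.6931 / 0.0539 ≈ 12.86 years

half-life ≈ 12.9 years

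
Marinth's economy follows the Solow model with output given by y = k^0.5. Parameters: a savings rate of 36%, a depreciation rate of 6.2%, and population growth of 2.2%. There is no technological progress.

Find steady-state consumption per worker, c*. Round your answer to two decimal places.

c* = 2.74

Steady state requires s·f(k) = (n + δ)·k, i.e. s·k^α = (n + δ)·k.
Rearranging, k^(1−α) = s / (n + δ).
k^0.5 = 0.36 / (0.022 + 0.062) = 0.36 / 0.084 = 4.2857
k* = 4.2857^(1/0.5) ≈ 18.3672
y* = (k*)^α = 18.3672^0.5 ≈ 4.2857
c* = (1 − s)·y* = (1 − 0.36) × 4.2857 ≈ 2.7428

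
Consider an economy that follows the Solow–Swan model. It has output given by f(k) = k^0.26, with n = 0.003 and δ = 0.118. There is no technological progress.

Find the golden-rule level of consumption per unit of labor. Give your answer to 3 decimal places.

At the golden rule, f'(k) = n + δ, so α·k^(α−1) = n + δ and k_gold = (α/(n + δ))^(1/(1−α)).
k_gold = (0.26/0.121)^(1/0.74) = 2.1488^1.3514 ≈ 2.8114
c_gold = f(k_gold) − (n + δ)·k_gold = 1.3083 − 0.121×2.8114 ≈ 0.9681

c_gold ≈ 0.968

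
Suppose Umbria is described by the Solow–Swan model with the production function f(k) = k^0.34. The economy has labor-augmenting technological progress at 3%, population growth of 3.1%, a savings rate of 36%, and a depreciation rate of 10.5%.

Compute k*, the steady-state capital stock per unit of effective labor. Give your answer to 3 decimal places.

k* = 3.231

In steady state, investment equals break-even investment: s·k^α = (n + g + δ)·k.
Dividing both sides by k: k^(1−α) = s / (n + g + δ).
k^0.66 = 0.36 / (0.031 + 0.030 + 0.105) = 0.36 / 0.166 = 2.1687
k* = 2.1687^(1/0.66) ≈ 3.2314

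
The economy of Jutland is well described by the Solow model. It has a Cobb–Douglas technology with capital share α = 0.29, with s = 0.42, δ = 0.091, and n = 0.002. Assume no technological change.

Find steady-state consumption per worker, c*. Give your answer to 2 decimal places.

Steady state requires s·f(k) = (n + δ)·k, i.e. s·k^α = (n + δ)·k.
Dividing both sides by k: k^(1−α) = s / (n + δ).
k^0.71 = 0.42 / (0.002 + 0.091) = 0.42 / 0.093 = 4.5161
k* = 4.5161^(1/0.71) ≈ 8.3599
y* = (k*)^α = 8.3599^0.29 ≈ 1.8511
c* = (1 − s)·y* = (1 − 0.42) × 1.8511 ≈ 1.0736

c* ≈ 1.07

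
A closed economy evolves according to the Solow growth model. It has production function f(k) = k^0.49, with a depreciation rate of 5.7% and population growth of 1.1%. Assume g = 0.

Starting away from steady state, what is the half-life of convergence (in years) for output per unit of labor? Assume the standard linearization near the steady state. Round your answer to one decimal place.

Near the steady state the convergence rate is λ = (1 − α)(n + δ).
λ = (1 − 0.49) × 0.068 = 0.51 × 0.068 = 0.03468
Half-life = ln 2 / λ = 0.6931 / 0.03468 ≈ 19.99 years

about 20.0 years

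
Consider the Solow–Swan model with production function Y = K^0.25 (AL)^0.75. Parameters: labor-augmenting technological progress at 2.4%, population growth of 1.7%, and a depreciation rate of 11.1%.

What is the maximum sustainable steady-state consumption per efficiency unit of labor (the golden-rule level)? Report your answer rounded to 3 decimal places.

At the golden rule, f'(k) = n + g + δ, so α·k^(α−1) = n + g + δ and k_gold = (α/(n + g + δ))^(1/(1−α)).
k_gold = (0.25/0.152)^(1/0.75) = 1.6447^1.3333 ≈ 1.9414
c_gold = f(k_gold) − (n + g + δ)·k_gold = 1.1804 − 0.152×1.9414 ≈ 0.8853

c_gold ≈ 0.885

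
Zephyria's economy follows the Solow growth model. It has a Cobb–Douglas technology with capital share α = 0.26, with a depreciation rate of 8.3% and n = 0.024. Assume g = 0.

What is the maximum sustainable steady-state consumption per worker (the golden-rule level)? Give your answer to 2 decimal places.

c_gold ≈ 1.01

At the golden rule, f'(k) = n + δ, so α·k^(α−1) = n + δ and k_gold = (α/(n + δ))^(1/(1−α)).
k_gold = (0.26/0.107)^(1/0.74) = 2.4299^1.3514 ≈ 3.3196
c_gold = f(k_gold) − (n + δ)·k_gold = 1.3661 − 0.107×3.3196 ≈ 1.0109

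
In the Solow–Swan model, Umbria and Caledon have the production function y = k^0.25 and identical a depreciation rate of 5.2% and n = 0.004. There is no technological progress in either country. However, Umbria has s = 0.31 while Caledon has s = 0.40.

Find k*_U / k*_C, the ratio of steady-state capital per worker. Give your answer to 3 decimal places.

Steady-state k* = [s/(n + δ)]^(1/(1−α)), so the ratio is [ (s_U/(n + δ)_U) / (s_C/(n + δ)_C) ]^1.3333.
s_U/(n + δ)_U = 0.31/0.056 = 5.5357; s_C/(n + δ)_C = 0.40/0.056 = 7.1429.
Ratio = (5.5357/7.1429)^1.3333 = 0.7750^1.3333 ≈ 0.7119

k*_U / k*_C ≈ 0.712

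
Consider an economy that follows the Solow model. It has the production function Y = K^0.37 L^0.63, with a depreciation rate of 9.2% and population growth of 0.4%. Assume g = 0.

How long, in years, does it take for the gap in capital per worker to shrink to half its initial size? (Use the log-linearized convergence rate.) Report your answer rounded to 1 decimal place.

Near the steady state the convergence rate is λ = (1 − α)(n + δ).
λ = (1 − 0.37) × 0.096 = 0.63 × 0.096 = 0.06048
Half-life = ln 2 / λ = 0.6931 / 0.06048 ≈ 11.46 years

t_½ ≈ 11.5 years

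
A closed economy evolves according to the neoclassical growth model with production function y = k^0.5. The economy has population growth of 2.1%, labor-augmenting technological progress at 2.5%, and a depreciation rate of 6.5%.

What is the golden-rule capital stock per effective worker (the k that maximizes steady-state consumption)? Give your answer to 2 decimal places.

k_gold ≈ 20.29

The golden rule sets f'(k) = n + g + δ, i.e. α·k^(α−1) = n + g + δ.
So k^(1−α) = α / (n + g + δ) = 0.5 / 0.111 = 4.5045.
k_gold = 4.5045^(1/0.5) ≈ 20.2905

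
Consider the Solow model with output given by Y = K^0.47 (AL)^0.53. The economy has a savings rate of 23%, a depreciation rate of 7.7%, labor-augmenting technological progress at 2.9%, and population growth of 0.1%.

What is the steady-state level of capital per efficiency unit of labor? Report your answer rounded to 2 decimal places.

k* ≈ 4.24

Steady state requires s·f(k) = (n + g + δ)·k, i.e. s·k^α = (n + g + δ)·k.
Dividing both sides by k: k^(1−α) = s / (n + g + δ).
k^0.53 = 0.23 / (0.001 + 0.029 + 0.077) = 0.23 / 0.107 = 2.1495
k* = 2.1495^(1/0.53) ≈ 4.2369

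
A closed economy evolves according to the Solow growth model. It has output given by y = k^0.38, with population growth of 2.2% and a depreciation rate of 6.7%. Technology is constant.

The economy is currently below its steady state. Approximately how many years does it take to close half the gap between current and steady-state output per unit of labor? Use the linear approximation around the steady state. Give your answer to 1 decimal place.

half-life ≈ 12.6 years

Near the steady state the convergence rate is λ = (1 − α)(n + δ).
λ = (1 − 0.38) × 0.089 = 0.62 × 0.089 = 0.05518
Half-life = ln 2 / λ = 0.6931 / 0.05518 ≈ 12.56 years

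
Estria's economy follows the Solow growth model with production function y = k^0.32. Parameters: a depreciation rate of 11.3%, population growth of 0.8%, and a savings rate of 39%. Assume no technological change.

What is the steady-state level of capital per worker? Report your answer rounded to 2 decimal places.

k* = 5.59

Steady state requires s·f(k) = (n + δ)·k, i.e. s·k^α = (n + δ)·k.
Rearranging, k^(1−α) = s / (n + δ).
k^0.68 = 0.39 / (0.008 + 0.113) = 0.39 / 0.121 = 3.2231
k* = 3.2231^(1/0.68) ≈ 5.5906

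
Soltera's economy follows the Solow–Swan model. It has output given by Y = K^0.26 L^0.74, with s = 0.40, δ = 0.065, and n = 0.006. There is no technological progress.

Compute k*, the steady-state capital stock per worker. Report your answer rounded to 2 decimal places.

In steady state, investment equals break-even investment: s·k^α = (n + δ)·k.
Rearranging, k^(1−α) = s / (n + δ).
k^0.74 = 0.40 / (0.006 + 0.065) = 0.40 / 0.071 = 5.6338
k* = 5.6338^(1/0.74) ≈ 10.3418

k* = 10.34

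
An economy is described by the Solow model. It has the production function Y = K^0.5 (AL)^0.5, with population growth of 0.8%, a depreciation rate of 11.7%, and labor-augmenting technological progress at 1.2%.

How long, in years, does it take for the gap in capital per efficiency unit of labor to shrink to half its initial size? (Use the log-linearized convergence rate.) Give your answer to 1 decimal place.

Near the steady state the convergence rate is λ = (1 − α)(n + g + δ).
λ = (1 − 0.5) × 0.137 = 0.5 × 0.137 = 0.0685
Half-life = ln 2 / λ = 0.6931 / 0.0685 ≈ 10.12 years

half-life ≈ 10.1 years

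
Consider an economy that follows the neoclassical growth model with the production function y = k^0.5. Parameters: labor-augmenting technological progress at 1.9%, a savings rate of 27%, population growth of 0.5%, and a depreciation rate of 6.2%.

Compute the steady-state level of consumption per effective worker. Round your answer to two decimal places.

c* ≈ 2.29

Steady state requires s·f(k) = (n + g + δ)·k, i.e. s·k^α = (n + g + δ)·k.
Dividing both sides by k: k^(1−α) = s / (n + g + δ).
k^0.5 = 0.27 / (0.005 + 0.019 + 0.062) = 0.27 / 0.086 = 3.1395
k* = 3.1395^(1/0.5) ≈ 9.8565
y* = (k*)^α = 9.8565^0.5 ≈ 3.1395
c* = (1 − s)·y* = (1 − 0.27) × 3.1395 ≈ 2.2918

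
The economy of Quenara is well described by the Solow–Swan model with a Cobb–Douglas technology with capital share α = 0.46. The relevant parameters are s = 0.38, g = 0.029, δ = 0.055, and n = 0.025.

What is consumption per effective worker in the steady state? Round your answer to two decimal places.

Steady state requires s·f(k) = (n + g + δ)·k, i.e. s·k^α = (n + g + δ)·k.
Dividing both sides by k: k^(1−α) = s / (n + g + δ).
k^0.54 = 0.38 / (0.025 + 0.029 + 0.055) = 0.38 / 0.109 = 3.4862
k* = 3.4862^(1/0.54) ≈ 10.1008
y* = (k*)^α = 10.1008^0.46 ≈ 2.8974
c* = (1 − s)·y* = (1 − 0.38) × 2.8974 ≈ 1.7964

c* ≈ 1.80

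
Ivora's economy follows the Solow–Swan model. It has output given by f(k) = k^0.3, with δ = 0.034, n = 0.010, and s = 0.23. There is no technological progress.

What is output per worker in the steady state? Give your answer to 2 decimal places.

At the steady state, Δk = 0, so s·k^α = (n + δ)·k.
Rearranging, k^(1−α) = s / (n + δ).
k^0.7 = 0.23 / (0.010 + 0.034) = 0.23 / 0.044 = 5.2273
k* = 5.2273^(1/0.7) ≈ 10.6197
y* = (k*)^α = 10.6197^0.3 ≈ 2.0316

y* = 2.03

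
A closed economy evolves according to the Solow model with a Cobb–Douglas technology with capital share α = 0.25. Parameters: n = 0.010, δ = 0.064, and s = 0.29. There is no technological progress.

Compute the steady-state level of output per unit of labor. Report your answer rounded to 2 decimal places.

y* ≈ 1.58

Steady state requires s·f(k) = (n + δ)·k, i.e. s·k^α = (n + δ)·k.
Dividing both sides by k: k^(1−α) = s / (n + δ).
k^0.75 = 0.29 / (0.010 + 0.064) = 0.29 / 0.074 = 3.9189
k* = 3.9189^(1/0.75) ≈ 6.1785
y* = (k*)^α = 6.1785^0.25 ≈ 1.5766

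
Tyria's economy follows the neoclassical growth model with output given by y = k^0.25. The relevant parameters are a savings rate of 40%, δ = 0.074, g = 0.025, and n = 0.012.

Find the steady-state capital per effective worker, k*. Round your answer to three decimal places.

At the steady state, Δk = 0, so s·k^α = (n + g + δ)·k.
Dividing both sides by k: k^(1−α) = s / (n + g + δ).
k^0.75 = 0.40 / (0.012 + 0.025 + 0.074) = 0.40 / 0.111 = 3.6036
k* = 3.6036^(1/0.75) ≈ 5.5248

k* = 5.525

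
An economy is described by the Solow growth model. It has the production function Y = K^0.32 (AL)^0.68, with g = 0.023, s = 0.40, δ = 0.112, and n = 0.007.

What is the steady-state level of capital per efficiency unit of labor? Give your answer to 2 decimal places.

k* ≈ 4.59

In steady state, investment equals break-even investment: s·k^α = (n + g + δ)·k.
Rearranging, k^(1−α) = s / (n + g + δ).
k^0.68 = 0.40 / (0.007 + 0.023 + 0.112) = 0.40 / 0.142 = 2.8169
k* = 2.8169^(1/0.68) ≈ 4.5859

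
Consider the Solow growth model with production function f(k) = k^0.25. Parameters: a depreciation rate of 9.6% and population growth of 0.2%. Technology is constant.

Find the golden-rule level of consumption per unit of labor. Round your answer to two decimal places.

At the golden rule, f'(k) = n + δ, so α·k^(α−1) = n + δ and k_gold = (α/(n + δ))^(1/(1−α)).
k_gold = (0.25/0.098)^(1/0.75) = 2.5510^1.3333 ≈ 3.4855
c_gold = f(k_gold) − (n + δ)·k_gold = 1.3664 − 0.098×3.4855 ≈ 1.0248

c_gold ≈ 1.02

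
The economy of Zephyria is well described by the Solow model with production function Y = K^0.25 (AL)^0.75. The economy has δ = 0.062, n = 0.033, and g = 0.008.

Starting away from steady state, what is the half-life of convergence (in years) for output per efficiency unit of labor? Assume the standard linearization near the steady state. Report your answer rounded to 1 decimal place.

half-life ≈ 9.0 years

Near the steady state the convergence rate is λ = (1 − α)(n + g + δ).
λ = (1 − 0.25) × 0.103 = 0.75 × 0.103 = 0.07725
Half-life = ln 2 / λ = 0.6931 / 0.07725 ≈ 8.97 years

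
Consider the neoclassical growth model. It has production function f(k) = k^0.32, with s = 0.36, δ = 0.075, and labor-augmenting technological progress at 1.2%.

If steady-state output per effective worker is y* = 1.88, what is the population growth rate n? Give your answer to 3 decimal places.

n ≈ 0.007

Steady state requires s·f(k) = (n + g + δ)·k, i.e. s·k^α = (n + g + δ)·k.
Since y* = [s/(n + g + δ)]^(α/(1−α)), we have s/(n + g + δ) = (y*)^((1−α)/α) = 1.88^2.125 = 3.8246.
Therefore n + g + δ = s / 3.8246 = 0.36 / 3.8246 = 0.0941, so n = 0.0941 − 0.087 = 0.0071.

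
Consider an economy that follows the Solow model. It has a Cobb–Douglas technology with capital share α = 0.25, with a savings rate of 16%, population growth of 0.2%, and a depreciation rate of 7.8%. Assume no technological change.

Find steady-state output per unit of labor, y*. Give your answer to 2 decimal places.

y* = 1.26

In steady state, investment equals break-even investment: s·k^α = (n + δ)·k.
Dividing both sides by k: k^(1−α) = s / (n + δ).
k^0.75 = 0.16 / (0.002 + 0.078) = 0.16 / 0.080 = 2.0000
k* = 2.0000^(1/0.75) ≈ 2.5198
y* = (k*)^α = 2.5198^0.25 ≈ 1.2599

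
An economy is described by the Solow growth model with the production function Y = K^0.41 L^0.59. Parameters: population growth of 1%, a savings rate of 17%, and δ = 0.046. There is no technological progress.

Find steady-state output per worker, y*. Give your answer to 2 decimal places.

In steady state, investment equals break-even investment: s·k^α = (n + δ)·k.
Rearranging, k^(1−α) = s / (n + δ).
k^0.59 = 0.17 / (0.010 + 0.046) = 0.17 / 0.056 = 3.0357
k* = 3.0357^(1/0.59) ≈ 6.5673
y* = (k*)^α = 6.5673^0.41 ≈ 2.1634

y* = 2.16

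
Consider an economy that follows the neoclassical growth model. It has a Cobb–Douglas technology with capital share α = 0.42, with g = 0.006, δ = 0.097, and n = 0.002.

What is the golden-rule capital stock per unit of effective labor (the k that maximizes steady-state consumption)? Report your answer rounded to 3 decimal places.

The golden rule sets f'(k) = n + g + δ, i.e. α·k^(α−1) = n + g + δ.
So k^(1−α) = α / (n + g + δ) = 0.42 / 0.105 = 4.0000.
k_gold = 4.0000^(1/0.58) ≈ 10.9153

k_gold ≈ 10.915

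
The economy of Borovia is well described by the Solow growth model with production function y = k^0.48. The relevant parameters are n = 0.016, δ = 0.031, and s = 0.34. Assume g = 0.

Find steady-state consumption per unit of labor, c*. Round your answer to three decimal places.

c* = 4.100

At the steady state, Δk = 0, so s·k^α = (n + δ)·k.
Dividing both sides by k: k^(1−α) = s / (n + δ).
k^0.52 = 0.34 / (0.016 + 0.031) = 0.34 / 0.047 = 7.2340
k* = 7.2340^(1/0.52) ≈ 44.9419
y* = (k*)^α = 44.9419^0.48 ≈ 6.2126
c* = (1 − s)·y* = (1 − 0.34) × 6.2126 ≈ 4.1003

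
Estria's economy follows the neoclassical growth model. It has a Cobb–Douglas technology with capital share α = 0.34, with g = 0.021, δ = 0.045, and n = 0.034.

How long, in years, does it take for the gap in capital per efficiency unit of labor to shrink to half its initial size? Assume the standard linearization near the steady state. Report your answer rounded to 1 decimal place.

Near the steady state the convergence rate is λ = (1 − α)(n + g + δ).
λ = (1 − 0.34) × 0.100 = 0.66 × 0.100 = 0.0660
Half-life = ln 2 / λ = 0.6931 / 0.0660 ≈ 10.50 years

half-life ≈ 10.5 years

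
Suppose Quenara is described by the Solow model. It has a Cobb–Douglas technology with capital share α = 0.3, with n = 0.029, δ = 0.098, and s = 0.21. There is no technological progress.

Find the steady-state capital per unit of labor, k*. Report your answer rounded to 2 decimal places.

k* ≈ 2.05

In steady state, investment equals break-even investment: s·k^α = (n + δ)·k.
Rearranging, k^(1−α) = s / (n + δ).
k^0.7 = 0.21 / (0.029 + 0.098) = 0.21 / 0.127 = 1.6535
k* = 1.6535^(1/0.7) ≈ 2.0512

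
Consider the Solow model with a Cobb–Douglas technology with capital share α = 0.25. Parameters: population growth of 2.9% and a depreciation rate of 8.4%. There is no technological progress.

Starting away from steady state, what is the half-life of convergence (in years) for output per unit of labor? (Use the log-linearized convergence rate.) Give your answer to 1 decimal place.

Near the steady state the convergence rate is λ = (1 − α)(n + δ).
λ = (1 − 0.25) × 0.113 = 0.75 × 0.113 = 0.08475
Half-life = ln 2 / λ = 0.6931 / 0.08475 ≈ 8.18 years

half-life ≈ 8.2 years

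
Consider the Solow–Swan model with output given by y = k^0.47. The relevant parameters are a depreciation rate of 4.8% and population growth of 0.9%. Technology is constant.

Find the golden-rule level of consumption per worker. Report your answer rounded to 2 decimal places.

At the golden rule, f'(k) = n + δ, so α·k^(α−1) = n + δ and k_gold = (α/(n + δ))^(1/(1−α)).
k_gold = (0.47/0.057)^(1/0.53) = 8.2456^1.8868 ≈ 53.5461
c_gold = f(k_gold) − (n + δ)·k_gold = 6.4938 − 0.057×53.5461 ≈ 3.4417

c_gold ≈ 3.44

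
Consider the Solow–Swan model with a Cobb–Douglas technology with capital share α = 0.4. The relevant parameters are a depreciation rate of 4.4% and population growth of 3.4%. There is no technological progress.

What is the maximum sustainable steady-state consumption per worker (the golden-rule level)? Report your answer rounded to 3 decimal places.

c_gold ≈ 1.784

At the golden rule, f'(k) = n + δ, so α·k^(α−1) = n + δ and k_gold = (α/(n + δ))^(1/(1−α)).
k_gold = (0.4/0.078)^(1/0.6) = 5.1282^1.6667 ≈ 15.2510
c_gold = f(k_gold) − (n + δ)·k_gold = 2.9739 − 0.078×15.2510 ≈ 1.7843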